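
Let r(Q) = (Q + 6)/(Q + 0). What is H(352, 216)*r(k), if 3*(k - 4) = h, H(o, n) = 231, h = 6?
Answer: 462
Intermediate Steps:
k = 6 (k = 4 + (⅓)*6 = 4 + 2 = 6)
r(Q) = (6 + Q)/Q
H(352, 216)*r(k) = 231*((6 + 6)/6) = 231*((⅙)*12) = 231*2 = 462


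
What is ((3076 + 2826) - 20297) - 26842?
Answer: -41237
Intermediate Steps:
((3076 + 2826) - 20297) - 26842 = (5902 - 20297) - 26842 = -14395 - 26842 = -41237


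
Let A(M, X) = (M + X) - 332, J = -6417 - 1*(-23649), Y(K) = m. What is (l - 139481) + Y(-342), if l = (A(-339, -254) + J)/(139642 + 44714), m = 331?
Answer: -25653121093/184356 ≈ -1.3915e+5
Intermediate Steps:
Y(K) = 331
J = 17232 (J = -6417 + 23649 = 17232)
A(M, X) = -332 + M + X
l = 16307/184356 (l = ((-332 - 339 - 254) + 17232)/(139642 + 44714) = (-925 + 17232)/184356 = 16307*(1/184356) = 16307/184356 ≈ 0.088454)
(l - 139481) + Y(-342) = (16307/184356 - 139481) + 331 = -25714142929/184356 + 331 = -25653121093/184356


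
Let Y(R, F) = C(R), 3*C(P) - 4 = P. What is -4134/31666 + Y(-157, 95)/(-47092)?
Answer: -96531681/745607636 ≈ -0.12947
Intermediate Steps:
C(P) = 4/3 + P/3
Y(R, F) = 4/3 + R/3
-4134/31666 + Y(-157, 95)/(-47092) = -4134/31666 + (4/3 + (1/3)*(-157))/(-47092) = -4134*1/31666 + (4/3 - 157/3)*(-1/47092) = -2067/15833 - 51*(-1/47092) = -2067/15833 + 51/47092 = -96531681/745607636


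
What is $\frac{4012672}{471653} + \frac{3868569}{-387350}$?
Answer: $- \frac{270313675357}{182694789550} \approx -1.4796$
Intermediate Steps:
$\frac{4012672}{471653} + \frac{3868569}{-387350} = 4012672 \cdot \frac{1}{471653} + 3868569 \left(- \frac{1}{387350}\right) = \frac{4012672}{471653} - \frac{3868569}{387350} = - \frac{270313675357}{182694789550}$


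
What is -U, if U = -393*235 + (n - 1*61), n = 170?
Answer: 92246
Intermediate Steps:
U = -92246 (U = -393*235 + (170 - 1*61) = -92355 + (170 - 61) = -92355 + 109 = -92246)
-U = -1*(-92246) = 92246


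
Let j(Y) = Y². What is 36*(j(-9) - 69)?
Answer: 432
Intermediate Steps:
36*(j(-9) - 69) = 36*((-9)² - 69) = 36*(81 - 69) = 36*12 = 432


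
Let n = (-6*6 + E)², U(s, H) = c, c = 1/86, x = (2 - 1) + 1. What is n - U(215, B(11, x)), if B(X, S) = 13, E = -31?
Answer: 386053/86 ≈ 4489.0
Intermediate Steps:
x = 2 (x = 1 + 1 = 2)
c = 1/86 ≈ 0.011628
U(s, H) = 1/86
n = 4489 (n = (-6*6 - 31)² = (-36 - 31)² = (-67)² = 4489)
n - U(215, B(11, x)) = 4489 - 1*1/86 = 4489 - 1/86 = 386053/86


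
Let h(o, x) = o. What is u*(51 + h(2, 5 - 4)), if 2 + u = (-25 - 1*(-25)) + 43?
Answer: 2173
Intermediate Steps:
u = 41 (u = -2 + ((-25 - 1*(-25)) + 43) = -2 + ((-25 + 25) + 43) = -2 + (0 + 43) = -2 + 43 = 41)
u*(51 + h(2, 5 - 4)) = 41*(51 + 2) = 41*53 = 2173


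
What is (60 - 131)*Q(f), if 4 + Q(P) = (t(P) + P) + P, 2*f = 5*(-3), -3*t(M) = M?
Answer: 2343/2 ≈ 1171.5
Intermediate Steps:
t(M) = -M/3
f = -15/2 (f = (5*(-3))/2 = (½)*(-15) = -15/2 ≈ -7.5000)
Q(P) = -4 + 5*P/3 (Q(P) = -4 + ((-P/3 + P) + P) = -4 + (2*P/3 + P) = -4 + 5*P/3)
(60 - 131)*Q(f) = (60 - 131)*(-4 + (5/3)*(-15/2)) = -71*(-4 - 25/2) = -71*(-33/2) = 2343/2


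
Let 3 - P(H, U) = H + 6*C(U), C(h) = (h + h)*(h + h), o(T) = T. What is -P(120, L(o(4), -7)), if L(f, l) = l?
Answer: 1293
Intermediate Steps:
C(h) = 4*h² (C(h) = (2*h)*(2*h) = 4*h²)
P(H, U) = 3 - H - 24*U² (P(H, U) = 3 - (H + 6*(4*U²)) = 3 - (H + 24*U²) = 3 + (-H - 24*U²) = 3 - H - 24*U²)
-P(120, L(o(4), -7)) = -(3 - 1*120 - 24*(-7)²) = -(3 - 120 - 24*49) = -(3 - 120 - 1176) = -1*(-1293) = 1293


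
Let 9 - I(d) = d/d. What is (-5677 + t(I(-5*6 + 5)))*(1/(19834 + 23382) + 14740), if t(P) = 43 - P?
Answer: -1796987835461/21608 ≈ -8.3163e+7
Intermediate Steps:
I(d) = 8 (I(d) = 9 - d/d = 9 - 1*1 = 9 - 1 = 8)
(-5677 + t(I(-5*6 + 5)))*(1/(19834 + 23382) + 14740) = (-5677 + (43 - 1*8))*(1/(19834 + 23382) + 14740) = (-5677 + (43 - 8))*(1/43216 + 14740) = (-5677 + 35)*(1/43216 + 14740) = -5642*637003841/43216 = -1796987835461/21608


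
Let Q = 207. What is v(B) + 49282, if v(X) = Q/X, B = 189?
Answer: 1034945/21 ≈ 49283.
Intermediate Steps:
v(X) = 207/X
v(B) + 49282 = 207/189 + 49282 = 207*(1/189) + 49282 = 23/21 + 49282 = 1034945/21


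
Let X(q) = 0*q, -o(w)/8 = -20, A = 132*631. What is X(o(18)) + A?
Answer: 83292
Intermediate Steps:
A = 83292
o(w) = 160 (o(w) = -8*(-20) = 160)
X(q) = 0
X(o(18)) + A = 0 + 83292 = 83292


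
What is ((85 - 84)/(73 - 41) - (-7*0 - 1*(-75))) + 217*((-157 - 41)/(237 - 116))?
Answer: -151381/352 ≈ -430.06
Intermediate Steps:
((85 - 84)/(73 - 41) - (-7*0 - 1*(-75))) + 217*((-157 - 41)/(237 - 116)) = (1/32 - (0 + 75)) + 217*(-198/121) = (1*(1/32) - 1*75) + 217*(-198*1/121) = (1/32 - 75) + 217*(-18/11) = -2399/32 - 3906/11 = -151381/352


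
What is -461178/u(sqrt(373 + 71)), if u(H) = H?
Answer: -76863*sqrt(111)/37 ≈ -21887.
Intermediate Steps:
-461178/u(sqrt(373 + 71)) = -461178/sqrt(373 + 71) = -461178*sqrt(111)/222 = -76863*sqrt(111)/37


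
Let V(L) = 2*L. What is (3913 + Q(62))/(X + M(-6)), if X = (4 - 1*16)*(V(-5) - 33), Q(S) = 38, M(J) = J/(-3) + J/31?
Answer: 122481/16052 ≈ 7.6303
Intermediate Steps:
M(J) = -28*J/93 (M(J) = J*(-⅓) + J*(1/31) = -J/3 + J/31 = -28*J/93)
X = 516 (X = (4 - 1*16)*(2*(-5) - 33) = (4 - 16)*(-10 - 33) = -12*(-43) = 516)
(3913 + Q(62))/(X + M(-6)) = (3913 + 38)/(516 - 28/93*(-6)) = 3951/(516 + 56/31) = 3951/(16052/31) = 3951*(31/16052) = 122481/16052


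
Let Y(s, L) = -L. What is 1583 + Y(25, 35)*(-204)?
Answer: 8723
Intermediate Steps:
1583 + Y(25, 35)*(-204) = 1583 - 1*35*(-204) = 1583 - 35*(-204) = 1583 + 7140 = 8723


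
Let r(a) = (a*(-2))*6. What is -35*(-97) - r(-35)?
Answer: 2975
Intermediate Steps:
r(a) = -12*a (r(a) = -2*a*6 = -12*a)
-35*(-97) - r(-35) = -35*(-97) - (-12)*(-35) = 3395 - 1*420 = 3395 - 420 = 2975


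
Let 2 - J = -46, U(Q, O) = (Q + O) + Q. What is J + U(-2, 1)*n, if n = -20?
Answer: 108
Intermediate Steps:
U(Q, O) = O + 2*Q (U(Q, O) = (O + Q) + Q = O + 2*Q)
J = 48 (J = 2 - 1*(-46) = 2 + 46 = 48)
J + U(-2, 1)*n = 48 + (1 + 2*(-2))*(-20) = 48 + (1 - 4)*(-20) = 48 - 3*(-20) = 48 + 60 = 108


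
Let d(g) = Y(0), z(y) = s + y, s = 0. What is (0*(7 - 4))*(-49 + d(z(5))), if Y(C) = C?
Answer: 0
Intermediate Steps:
z(y) = y (z(y) = 0 + y = y)
d(g) = 0
(0*(7 - 4))*(-49 + d(z(5))) = (0*(7 - 4))*(-49 + 0) = (0*3)*(-49) = 0*(-49) = 0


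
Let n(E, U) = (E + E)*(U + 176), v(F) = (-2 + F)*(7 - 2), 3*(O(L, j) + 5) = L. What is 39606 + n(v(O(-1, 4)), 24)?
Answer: 74818/3 ≈ 24939.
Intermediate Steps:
O(L, j) = -5 + L/3
v(F) = -10 + 5*F (v(F) = (-2 + F)*5 = -10 + 5*F)
n(E, U) = 2*E*(176 + U) (n(E, U) = (2*E)*(176 + U) = 2*E*(176 + U))
39606 + n(v(O(-1, 4)), 24) = 39606 + 2*(-10 + 5*(-5 + (1/3)*(-1)))*(176 + 24) = 39606 + 2*(-10 + 5*(-5 - 1/3))*200 = 39606 + 2*(-10 + 5*(-16/3))*200 = 39606 + 2*(-10 - 80/3)*200 = 39606 + 2*(-110/3)*200 = 39606 - 44000/3 = 74818/3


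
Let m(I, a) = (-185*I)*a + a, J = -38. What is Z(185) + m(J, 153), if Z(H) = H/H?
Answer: 1075744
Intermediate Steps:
m(I, a) = a - 185*I*a (m(I, a) = -185*I*a + a = a - 185*I*a)
Z(H) = 1
Z(185) + m(J, 153) = 1 + 153*(1 - 185*(-38)) = 1 + 153*(1 + 7030) = 1 + 153*7031 = 1 + 1075743 = 1075744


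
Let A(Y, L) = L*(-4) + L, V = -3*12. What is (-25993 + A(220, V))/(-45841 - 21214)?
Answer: 5177/13411 ≈ 0.38603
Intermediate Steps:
V = -36
A(Y, L) = -3*L (A(Y, L) = -4*L + L = -3*L)
(-25993 + A(220, V))/(-45841 - 21214) = (-25993 - 3*(-36))/(-45841 - 21214) = (-25993 + 108)/(-67055) = -25885*(-1/67055) = 5177/13411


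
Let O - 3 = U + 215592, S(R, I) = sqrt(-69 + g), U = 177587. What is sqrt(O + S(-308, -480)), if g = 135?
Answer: sqrt(393182 + sqrt(66)) ≈ 627.05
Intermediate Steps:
S(R, I) = sqrt(66) (S(R, I) = sqrt(-69 + 135) = sqrt(66))
O = 393182 (O = 3 + (177587 + 215592) = 3 + 393179 = 393182)
sqrt(O + S(-308, -480)) = sqrt(393182 + sqrt(66))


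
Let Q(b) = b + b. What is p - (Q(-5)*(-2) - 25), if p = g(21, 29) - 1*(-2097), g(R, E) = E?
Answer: 2131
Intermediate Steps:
Q(b) = 2*b
p = 2126 (p = 29 - 1*(-2097) = 29 + 2097 = 2126)
p - (Q(-5)*(-2) - 25) = 2126 - ((2*(-5))*(-2) - 25) = 2126 - (-10*(-2) - 25) = 2126 - (20 - 25) = 2126 - 1*(-5) = 2126 + 5 = 2131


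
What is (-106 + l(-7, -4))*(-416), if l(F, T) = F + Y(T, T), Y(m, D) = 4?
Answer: 45344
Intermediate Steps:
l(F, T) = 4 + F (l(F, T) = F + 4 = 4 + F)
(-106 + l(-7, -4))*(-416) = (-106 + (4 - 7))*(-416) = (-106 - 3)*(-416) = -109*(-416) = 45344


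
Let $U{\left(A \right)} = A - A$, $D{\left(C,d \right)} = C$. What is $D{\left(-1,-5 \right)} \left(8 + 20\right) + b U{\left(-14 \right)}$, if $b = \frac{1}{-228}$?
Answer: $-28$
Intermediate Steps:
$b = - \frac{1}{228} \approx -0.004386$
$U{\left(A \right)} = 0$
$D{\left(-1,-5 \right)} \left(8 + 20\right) + b U{\left(-14 \right)} = - (8 + 20) - 0 = \left(-1\right) 28 + 0 = -28 + 0 = -28$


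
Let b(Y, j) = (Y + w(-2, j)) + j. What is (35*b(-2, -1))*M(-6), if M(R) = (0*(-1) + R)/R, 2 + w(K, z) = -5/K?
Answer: -175/2 ≈ -87.500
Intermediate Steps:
w(K, z) = -2 - 5/K
M(R) = 1 (M(R) = (0 + R)/R = R/R = 1)
b(Y, j) = ½ + Y + j (b(Y, j) = (Y + (-2 - 5/(-2))) + j = (Y + (-2 - 5*(-½))) + j = (Y + (-2 + 5/2)) + j = (Y + ½) + j = (½ + Y) + j = ½ + Y + j)
(35*b(-2, -1))*M(-6) = (35*(½ - 2 - 1))*1 = (35*(-5/2))*1 = -175/2*1 = -175/2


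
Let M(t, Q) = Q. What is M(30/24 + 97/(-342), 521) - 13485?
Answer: -12964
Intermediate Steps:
M(30/24 + 97/(-342), 521) - 13485 = 521 - 13485 = -12964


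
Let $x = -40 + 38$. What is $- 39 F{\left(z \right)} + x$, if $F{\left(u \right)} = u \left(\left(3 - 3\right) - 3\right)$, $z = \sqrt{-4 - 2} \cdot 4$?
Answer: $-2 + 468 i \sqrt{6} \approx -2.0 + 1146.4 i$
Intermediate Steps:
$z = 4 i \sqrt{6}$ ($z = \sqrt{-6} \cdot 4 = i \sqrt{6} \cdot 4 = 4 i \sqrt{6} \approx 9.798 i$)
$x = -2$
$F{\left(u \right)} = - 3 u$ ($F{\left(u \right)} = u \left(\left(3 - 3\right) - 3\right) = u \left(0 - 3\right) = u \left(-3\right) = - 3 u$)
$- 39 F{\left(z \right)} + x = - 39 \left(- 3 \cdot 4 i \sqrt{6}\right) - 2 = - 39 \left(- 12 i \sqrt{6}\right) - 2 = 468 i \sqrt{6} - 2 = -2 + 468 i \sqrt{6}$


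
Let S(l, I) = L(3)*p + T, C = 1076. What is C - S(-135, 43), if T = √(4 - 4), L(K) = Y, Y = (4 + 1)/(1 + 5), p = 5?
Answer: 6431/6 ≈ 1071.8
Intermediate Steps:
Y = ⅚ (Y = 5/6 = 5*(⅙) = ⅚ ≈ 0.83333)
L(K) = ⅚
T = 0 (T = √0 = 0)
S(l, I) = 25/6 (S(l, I) = (⅚)*5 + 0 = 25/6 + 0 = 25/6)
C - S(-135, 43) = 1076 - 1*25/6 = 1076 - 25/6 = 6431/6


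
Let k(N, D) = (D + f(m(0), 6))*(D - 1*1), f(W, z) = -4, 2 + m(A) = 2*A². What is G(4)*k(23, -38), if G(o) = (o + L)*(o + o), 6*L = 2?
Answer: 56784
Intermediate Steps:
m(A) = -2 + 2*A²
L = ⅓ (L = (⅙)*2 = ⅓ ≈ 0.33333)
G(o) = 2*o*(⅓ + o) (G(o) = (o + ⅓)*(o + o) = (⅓ + o)*(2*o) = 2*o*(⅓ + o))
k(N, D) = (-1 + D)*(-4 + D) (k(N, D) = (D - 4)*(D - 1*1) = (-4 + D)*(D - 1) = (-4 + D)*(-1 + D) = (-1 + D)*(-4 + D))
G(4)*k(23, -38) = ((⅔)*4*(1 + 3*4))*(4 + (-38)² - 5*(-38)) = ((⅔)*4*(1 + 12))*(4 + 1444 + 190) = ((⅔)*4*13)*1638 = (104/3)*1638 = 56784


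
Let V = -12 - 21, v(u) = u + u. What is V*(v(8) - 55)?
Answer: 1287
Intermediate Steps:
v(u) = 2*u
V = -33
V*(v(8) - 55) = -33*(2*8 - 55) = -33*(16 - 55) = -33*(-39) = 1287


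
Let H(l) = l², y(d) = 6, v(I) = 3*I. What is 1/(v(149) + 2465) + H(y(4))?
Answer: 104833/2912 ≈ 36.000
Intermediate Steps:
1/(v(149) + 2465) + H(y(4)) = 1/(3*149 + 2465) + 6² = 1/(447 + 2465) + 36 = 1/2912 + 36 = 104833/2912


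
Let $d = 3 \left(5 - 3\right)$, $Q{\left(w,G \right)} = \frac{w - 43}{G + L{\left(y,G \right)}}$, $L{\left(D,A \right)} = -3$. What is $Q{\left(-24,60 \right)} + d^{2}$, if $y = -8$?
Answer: $\frac{1985}{57} \approx 34.825$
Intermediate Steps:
$Q{\left(w,G \right)} = \frac{-43 + w}{-3 + G}$ ($Q{\left(w,G \right)} = \frac{w - 43}{G - 3} = \frac{-43 + w}{-3 + G}$)
$d = 6$ ($d = 3 \cdot 2 = 6$)
$Q{\left(-24,60 \right)} + d^{2} = \frac{-43 - 24}{-3 + 60} + 6^{2} = \frac{1}{57} \left(-67\right) + 36 = - \frac{67}{57} + 36 = \frac{1985}{57}$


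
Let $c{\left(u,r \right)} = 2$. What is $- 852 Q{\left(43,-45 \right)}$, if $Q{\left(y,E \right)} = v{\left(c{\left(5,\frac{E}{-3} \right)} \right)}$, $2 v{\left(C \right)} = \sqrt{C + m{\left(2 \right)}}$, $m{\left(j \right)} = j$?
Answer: $-852$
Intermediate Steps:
$v{\left(C \right)} = \frac{\sqrt{2 + C}}{2}$ ($v{\left(C \right)} = \frac{\sqrt{C + 2}}{2} = \frac{\sqrt{2 + C}}{2}$)
$Q{\left(y,E \right)} = 1$ ($Q{\left(y,E \right)} = \frac{\sqrt{2 + 2}}{2} = \frac{\sqrt{4}}{2} = \frac{1}{2} \cdot 2 = 1$)
$- 852 Q{\left(43,-45 \right)} = \left(-852\right) 1 = -852$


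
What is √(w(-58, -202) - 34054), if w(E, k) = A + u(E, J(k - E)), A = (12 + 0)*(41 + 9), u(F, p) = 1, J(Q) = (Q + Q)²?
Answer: 9*I*√413 ≈ 182.9*I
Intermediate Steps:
J(Q) = 4*Q² (J(Q) = (2*Q)² = 4*Q²)
A = 600 (A = 12*50 = 600)
w(E, k) = 601 (w(E, k) = 600 + 1 = 601)
√(w(-58, -202) - 34054) = √(601 - 34054) = √(-33453) = 9*I*√413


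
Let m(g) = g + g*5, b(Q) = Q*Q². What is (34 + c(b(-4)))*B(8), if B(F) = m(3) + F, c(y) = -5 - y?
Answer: 2418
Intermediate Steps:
b(Q) = Q³
m(g) = 6*g (m(g) = g + 5*g = 6*g)
B(F) = 18 + F (B(F) = 6*3 + F = 18 + F)
(34 + c(b(-4)))*B(8) = (34 + (-5 - 1*(-4)³))*(18 + 8) = (34 + (-5 - 1*(-64)))*26 = (34 + (-5 + 64))*26 = (34 + 59)*26 = 93*26 = 2418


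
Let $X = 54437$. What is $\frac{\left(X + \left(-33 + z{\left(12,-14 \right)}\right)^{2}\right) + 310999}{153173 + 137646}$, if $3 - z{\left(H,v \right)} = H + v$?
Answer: $\frac{366220}{290819} \approx 1.2593$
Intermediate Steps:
$z{\left(H,v \right)} = 3 - H - v$ ($z{\left(H,v \right)} = 3 - \left(H + v\right) = 3 - H - v$)
$\frac{\left(X + \left(-33 + z{\left(12,-14 \right)}\right)^{2}\right) + 310999}{153173 + 137646} = \frac{\left(54437 + \left(-33 - -5\right)^{2}\right) + 310999}{153173 + 137646} = \frac{\left(54437 + \left(-33 + \left(3 - 12 + 14\right)\right)^{2}\right) + 310999}{290819} = \left(\left(54437 + \left(-33 + 5\right)^{2}\right) + 310999\right) \frac{1}{290819} = \left(\left(54437 + \left(-28\right)^{2}\right) + 310999\right) \frac{1}{290819} = \left(\left(54437 + 784\right) + 310999\right) \frac{1}{290819} = \left(55221 + 310999\right) \frac{1}{290819} = 366220 \cdot \frac{1}{290819} = \frac{366220}{290819}$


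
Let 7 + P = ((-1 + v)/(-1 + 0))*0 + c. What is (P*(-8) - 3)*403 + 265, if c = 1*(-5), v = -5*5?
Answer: 37744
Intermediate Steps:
v = -25
c = -5
P = -12 (P = -7 + (((-1 - 25)/(-1 + 0))*0 - 5) = -7 + (-26/(-1)*0 - 5) = -7 + (-26*(-1)*0 - 5) = -7 + (26*0 - 5) = -7 + (0 - 5) = -7 - 5 = -12)
(P*(-8) - 3)*403 + 265 = (-12*(-8) - 3)*403 + 265 = (96 - 3)*403 + 265 = 93*403 + 265 = 37479 + 265 = 37744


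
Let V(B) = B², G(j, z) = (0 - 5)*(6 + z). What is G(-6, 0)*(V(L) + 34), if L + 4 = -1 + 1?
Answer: -1500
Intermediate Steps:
L = -4 (L = -4 + (-1 + 1) = -4 + 0 = -4)
G(j, z) = -30 - 5*z (G(j, z) = -5*(6 + z) = -30 - 5*z)
G(-6, 0)*(V(L) + 34) = (-30 - 5*0)*((-4)² + 34) = (-30 + 0)*(16 + 34) = -30*50 = -1500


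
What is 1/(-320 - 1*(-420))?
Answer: 1/100 ≈ 0.010000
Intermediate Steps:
1/(-320 - 1*(-420)) = 1/(-320 + 420) = 1/100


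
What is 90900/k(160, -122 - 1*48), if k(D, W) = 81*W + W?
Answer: -4545/697 ≈ -6.5208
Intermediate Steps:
k(D, W) = 82*W
90900/k(160, -122 - 1*48) = 90900/((82*(-122 - 1*48))) = 90900/((82*(-122 - 48))) = 90900/((82*(-170))) = 90900/(-13940) = 90900*(-1/13940) = -4545/697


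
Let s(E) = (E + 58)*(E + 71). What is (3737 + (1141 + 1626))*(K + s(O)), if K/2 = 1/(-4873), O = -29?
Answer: 38603269248/4873 ≈ 7.9219e+6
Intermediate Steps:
K = -2/4873 (K = 2/(-4873) = 2*(-1/4873) = -2/4873 ≈ -0.00041042)
s(E) = (58 + E)*(71 + E)
(3737 + (1141 + 1626))*(K + s(O)) = (3737 + (1141 + 1626))*(-2/4873 + (4118 + (-29)² + 129*(-29))) = (3737 + 2767)*(-2/4873 + (4118 + 841 - 3741)) = 6504*(-2/4873 + 1218) = 6504*(5935312/4873) = 38603269248/4873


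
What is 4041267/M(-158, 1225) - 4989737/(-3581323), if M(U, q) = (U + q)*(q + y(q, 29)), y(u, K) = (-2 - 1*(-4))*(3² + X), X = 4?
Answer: 7044489409790/1593470274297 ≈ 4.4208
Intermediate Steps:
y(u, K) = 26 (y(u, K) = (-2 - 1*(-4))*(3² + 4) = (-2 + 4)*(9 + 4) = 2*13 = 26)
M(U, q) = (26 + q)*(U + q) (M(U, q) = (U + q)*(q + 26) = (U + q)*(26 + q) = (26 + q)*(U + q))
4041267/M(-158, 1225) - 4989737/(-3581323) = 4041267/(1225² + 26*(-158) + 26*1225 - 158*1225) - 4989737/(-3581323) = 4041267/(1500625 - 4108 + 31850 - 193550) - 4989737*(-1/3581323) = 4041267/1334817 + 4989737/3581323 = 4041267*(1/1334817) + 4989737/3581323 = 1347089/444939 + 4989737/3581323 = 7044489409790/1593470274297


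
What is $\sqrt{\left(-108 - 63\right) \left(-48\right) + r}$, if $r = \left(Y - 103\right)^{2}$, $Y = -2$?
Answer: $3 \sqrt{2137} \approx 138.68$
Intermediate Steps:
$r = 11025$ ($r = \left(-2 - 103\right)^{2} = \left(-105\right)^{2} = 11025$)
$\sqrt{\left(-108 - 63\right) \left(-48\right) + r} = \sqrt{\left(-108 - 63\right) \left(-48\right) + 11025} = \sqrt{\left(-171\right) \left(-48\right) + 11025} = \sqrt{8208 + 11025} = \sqrt{19233} = 3 \sqrt{2137}$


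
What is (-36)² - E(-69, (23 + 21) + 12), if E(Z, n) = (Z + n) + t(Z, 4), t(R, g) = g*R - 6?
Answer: 1591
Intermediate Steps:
t(R, g) = -6 + R*g (t(R, g) = R*g - 6 = -6 + R*g)
E(Z, n) = -6 + n + 5*Z (E(Z, n) = (Z + n) + (-6 + Z*4) = (Z + n) + (-6 + 4*Z) = -6 + n + 5*Z)
(-36)² - E(-69, (23 + 21) + 12) = (-36)² - (-6 + ((23 + 21) + 12) + 5*(-69)) = 1296 - (-6 + (44 + 12) - 345) = 1296 - (-6 + 56 - 345) = 1296 - 1*(-295) = 1296 + 295 = 1591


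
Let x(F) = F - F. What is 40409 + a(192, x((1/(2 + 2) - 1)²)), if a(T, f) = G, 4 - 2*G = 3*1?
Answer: 80819/2 ≈ 40410.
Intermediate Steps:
G = ½ (G = 2 - 3/2 = ½ ≈ 0.50000)
x(F) = 0
a(T, f) = ½
40409 + a(192, x((1/(2 + 2) - 1)²)) = 40409 + ½ = 80819/2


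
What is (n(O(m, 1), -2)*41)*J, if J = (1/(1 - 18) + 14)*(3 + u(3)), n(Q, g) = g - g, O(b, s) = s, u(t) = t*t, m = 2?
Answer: 0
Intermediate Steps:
u(t) = t²
n(Q, g) = 0
J = 2844/17 (J = (1/(1 - 18) + 14)*(3 + 3²) = (1/(-17) + 14)*(3 + 9) = (-1/17 + 14)*12 = (237/17)*12 = 2844/17 ≈ 167.29)
(n(O(m, 1), -2)*41)*J = (0*41)*(2844/17) = 0*(2844/17) = 0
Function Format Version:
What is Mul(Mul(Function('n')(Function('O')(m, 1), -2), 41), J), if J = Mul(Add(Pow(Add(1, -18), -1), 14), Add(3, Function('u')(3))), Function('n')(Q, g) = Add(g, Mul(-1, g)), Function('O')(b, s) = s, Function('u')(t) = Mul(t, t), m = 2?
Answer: 0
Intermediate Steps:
Function('u')(t) = Pow(t, 2)
Function('n')(Q, g) = 0
J = Rational(2844, 17) (J = Mul(Add(Pow(Add(1, -18), -1), 14), Add(3, Pow(3, 2))) = Mul(Add(Pow(-17, -1), 14), Add(3, 9)) = Mul(Add(Rational(-1, 17), 14), 12) = Mul(Rational(237, 17), 12) = Rational(2844, 17) ≈ 167.29)
Mul(Mul(Function('n')(Function('O')(m, 1), -2), 41), J) = Mul(Mul(0, 41), Rational(2844, 17)) = Mul(0, Rational(2844, 17)) = 0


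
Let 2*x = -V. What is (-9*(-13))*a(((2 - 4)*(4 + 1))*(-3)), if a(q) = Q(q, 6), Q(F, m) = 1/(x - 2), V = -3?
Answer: -234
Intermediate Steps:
x = 3/2 (x = (-1*(-3))/2 = (½)*3 = 3/2 ≈ 1.5000)
Q(F, m) = -2 (Q(F, m) = 1/(3/2 - 2) = 1/(-½) = -2)
a(q) = -2
(-9*(-13))*a(((2 - 4)*(4 + 1))*(-3)) = -9*(-13)*(-2) = 117*(-2) = -234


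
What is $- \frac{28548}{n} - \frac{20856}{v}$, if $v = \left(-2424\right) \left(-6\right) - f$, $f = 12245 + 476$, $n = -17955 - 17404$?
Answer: $- \frac{685404300}{64459457} \approx -10.633$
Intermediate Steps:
$n = -35359$ ($n = -17955 - 17404 = -35359$)
$f = 12721$
$v = 1823$ ($v = \left(-2424\right) \left(-6\right) - 12721 = 14544 - 12721 = 1823$)
$- \frac{28548}{n} - \frac{20856}{v} = - \frac{28548}{-35359} - \frac{20856}{1823} = \left(-28548\right) \left(- \frac{1}{35359}\right) - \frac{20856}{1823} = \frac{28548}{35359} - \frac{20856}{1823} = - \frac{685404300}{64459457}$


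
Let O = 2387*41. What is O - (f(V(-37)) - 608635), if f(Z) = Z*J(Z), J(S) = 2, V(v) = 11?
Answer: 706480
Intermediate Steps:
O = 97867
f(Z) = 2*Z (f(Z) = Z*2 = 2*Z)
O - (f(V(-37)) - 608635) = 97867 - (2*11 - 608635) = 97867 - (22 - 608635) = 97867 - 1*(-608613) = 97867 + 608613 = 706480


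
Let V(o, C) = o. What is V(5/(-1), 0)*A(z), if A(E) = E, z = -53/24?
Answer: 265/24 ≈ 11.042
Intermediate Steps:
z = -53/24 (z = -53*1/24 = -53/24 ≈ -2.2083)
V(5/(-1), 0)*A(z) = (5/(-1))*(-53/24) = (5*(-1))*(-53/24) = -5*(-53/24) = 265/24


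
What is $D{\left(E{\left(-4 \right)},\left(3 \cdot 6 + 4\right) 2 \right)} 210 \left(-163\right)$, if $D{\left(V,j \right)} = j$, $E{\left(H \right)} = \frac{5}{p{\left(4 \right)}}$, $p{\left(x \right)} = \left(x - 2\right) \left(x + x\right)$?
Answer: $-1506120$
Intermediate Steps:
$p{\left(x \right)} = 2 x \left(-2 + x\right)$ ($p{\left(x \right)} = \left(-2 + x\right) 2 x = 2 x \left(-2 + x\right)$)
$E{\left(H \right)} = \frac{5}{16}$ ($E{\left(H \right)} = \frac{5}{2 \cdot 4 \left(-2 + 4\right)} = \frac{5}{2 \cdot 4 \cdot 2} = \frac{5}{16}$)
$D{\left(E{\left(-4 \right)},\left(3 \cdot 6 + 4\right) 2 \right)} 210 \left(-163\right) = \left(3 \cdot 6 + 4\right) 2 \cdot 210 \left(-163\right) = \left(18 + 4\right) 2 \cdot 210 \left(-163\right) = 22 \cdot 2 \cdot 210 \left(-163\right) = 44 \cdot 210 \left(-163\right) = 9240 \left(-163\right) = -1506120$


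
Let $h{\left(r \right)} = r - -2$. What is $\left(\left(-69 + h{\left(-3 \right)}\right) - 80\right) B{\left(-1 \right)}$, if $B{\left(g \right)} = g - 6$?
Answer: $1050$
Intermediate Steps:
$B{\left(g \right)} = -6 + g$
$h{\left(r \right)} = 2 + r$ ($h{\left(r \right)} = r + 2 = 2 + r$)
$\left(\left(-69 + h{\left(-3 \right)}\right) - 80\right) B{\left(-1 \right)} = \left(\left(-69 + \left(2 - 3\right)\right) - 80\right) \left(-6 - 1\right) = \left(\left(-69 - 1\right) - 80\right) \left(-7\right) = \left(-70 - 80\right) \left(-7\right) = \left(-150\right) \left(-7\right) = 1050$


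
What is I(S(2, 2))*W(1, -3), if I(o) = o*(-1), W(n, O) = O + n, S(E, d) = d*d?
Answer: 8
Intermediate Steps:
S(E, d) = d**2
I(o) = -o
I(S(2, 2))*W(1, -3) = (-1*2**2)*(-3 + 1) = -1*4*(-2) = -4*(-2) = 8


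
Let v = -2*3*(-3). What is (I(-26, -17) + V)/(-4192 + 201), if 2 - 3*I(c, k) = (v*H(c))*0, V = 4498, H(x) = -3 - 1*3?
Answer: -13496/11973 ≈ -1.1272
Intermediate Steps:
H(x) = -6 (H(x) = -3 - 3 = -6)
v = 18 (v = -6*(-3) = 18)
I(c, k) = 2/3 (I(c, k) = 2/3 - 18*(-6)*0/3 = 2/3 - (-36)*0 = 2/3 - 1/3*0 = 2/3 + 0 = 2/3)
(I(-26, -17) + V)/(-4192 + 201) = (2/3 + 4498)/(-4192 + 201) = (13496/3)/(-3991) = (13496/3)*(-1/3991) = -13496/11973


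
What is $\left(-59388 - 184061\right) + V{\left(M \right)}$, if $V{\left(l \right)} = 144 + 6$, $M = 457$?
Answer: $-243299$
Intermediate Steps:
$V{\left(l \right)} = 150$
$\left(-59388 - 184061\right) + V{\left(M \right)} = \left(-59388 - 184061\right) + 150 = -243449 + 150 = -243299$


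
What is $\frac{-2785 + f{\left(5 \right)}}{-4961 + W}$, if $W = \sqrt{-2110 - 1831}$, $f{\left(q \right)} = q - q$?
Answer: $\frac{13816385}{24615462} + \frac{2785 i \sqrt{3941}}{24615462} \approx 0.56129 + 0.0071027 i$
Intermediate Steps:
$f{\left(q \right)} = 0$
$W = i \sqrt{3941}$ ($W = \sqrt{-2110 - 1831} = \sqrt{-3941} = i \sqrt{3941} \approx 62.777 i$)
$\frac{-2785 + f{\left(5 \right)}}{-4961 + W} = \frac{-2785 + 0}{-4961 + i \sqrt{3941}} = - \frac{2785}{-4961 + i \sqrt{3941}}$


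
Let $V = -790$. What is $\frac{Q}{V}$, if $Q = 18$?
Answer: $- \frac{9}{395} \approx -0.022785$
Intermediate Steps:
$\frac{Q}{V} = \frac{18}{-790} = 18 \left(- \frac{1}{790}\right) = - \frac{9}{395}$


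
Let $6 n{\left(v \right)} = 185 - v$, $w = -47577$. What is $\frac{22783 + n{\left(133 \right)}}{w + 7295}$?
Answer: $- \frac{68375}{120846} \approx -0.5658$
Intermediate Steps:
$n{\left(v \right)} = \frac{185}{6} - \frac{v}{6}$ ($n{\left(v \right)} = \frac{185 - v}{6} = \frac{185}{6} - \frac{v}{6}$)
$\frac{22783 + n{\left(133 \right)}}{w + 7295} = \frac{22783 + \left(\frac{185}{6} - \frac{133}{6}\right)}{-47577 + 7295} = \frac{22783 + \left(\frac{185}{6} - \frac{133}{6}\right)}{-40282} = \left(22783 + \frac{26}{3}\right) \left(- \frac{1}{40282}\right) = \frac{68375}{3} \left(- \frac{1}{40282}\right) = - \frac{68375}{120846}$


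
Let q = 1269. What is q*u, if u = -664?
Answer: -842616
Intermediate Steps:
q*u = 1269*(-664) = -842616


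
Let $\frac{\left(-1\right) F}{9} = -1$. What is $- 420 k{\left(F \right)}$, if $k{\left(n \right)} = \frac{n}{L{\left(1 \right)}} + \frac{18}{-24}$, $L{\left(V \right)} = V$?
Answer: $-3465$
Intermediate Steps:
$F = 9$ ($F = \left(-9\right) \left(-1\right) = 9$)
$k{\left(n \right)} = - \frac{3}{4} + n$ ($k{\left(n \right)} = \frac{n}{1} + \frac{18}{-24} = n 1 + 18 \left(- \frac{1}{24}\right) = n - \frac{3}{4} = - \frac{3}{4} + n$)
$- 420 k{\left(F \right)} = - 420 \left(- \frac{3}{4} + 9\right) = \left(-420\right) \frac{33}{4} = -3465$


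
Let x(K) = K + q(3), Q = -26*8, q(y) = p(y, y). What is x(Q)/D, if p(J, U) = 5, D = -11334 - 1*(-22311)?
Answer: -203/10977 ≈ -0.018493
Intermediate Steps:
D = 10977 (D = -11334 + 22311 = 10977)
q(y) = 5
Q = -208
x(K) = 5 + K (x(K) = K + 5 = 5 + K)
x(Q)/D = (5 - 208)/10977 = -203*1/10977 = -203/10977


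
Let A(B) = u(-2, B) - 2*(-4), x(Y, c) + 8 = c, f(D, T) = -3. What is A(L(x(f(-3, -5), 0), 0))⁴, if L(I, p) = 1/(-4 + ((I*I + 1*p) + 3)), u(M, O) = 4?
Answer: 20736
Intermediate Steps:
x(Y, c) = -8 + c
L(I, p) = 1/(-1 + p + I²) (L(I, p) = 1/(-4 + ((I² + p) + 3)) = 1/(-4 + ((p + I²) + 3)) = 1/(-4 + (3 + p + I²)) = 1/(-1 + p + I²))
A(B) = 12 (A(B) = 4 - 2*(-4) = 4 + 8 = 12)
A(L(x(f(-3, -5), 0), 0))⁴ = 12⁴ = 20736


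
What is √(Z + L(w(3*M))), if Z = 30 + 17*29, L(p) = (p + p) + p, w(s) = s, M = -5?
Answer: √478 ≈ 21.863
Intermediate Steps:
L(p) = 3*p (L(p) = 2*p + p = 3*p)
Z = 523 (Z = 30 + 493 = 523)
√(Z + L(w(3*M))) = √(523 + 3*(3*(-5))) = √(523 + 3*(-15)) = √(523 - 45) = √478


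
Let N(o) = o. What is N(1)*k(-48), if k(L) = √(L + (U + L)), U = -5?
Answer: I*√101 ≈ 10.05*I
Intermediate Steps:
k(L) = √(-5 + 2*L) (k(L) = √(L + (-5 + L)) = √(-5 + 2*L))
N(1)*k(-48) = 1*√(-5 + 2*(-48)) = 1*√(-5 - 96) = 1*√(-101) = 1*(I*√101) = I*√101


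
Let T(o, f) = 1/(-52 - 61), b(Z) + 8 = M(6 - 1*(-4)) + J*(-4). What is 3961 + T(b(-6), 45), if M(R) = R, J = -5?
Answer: 447592/113 ≈ 3961.0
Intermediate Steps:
b(Z) = 22 (b(Z) = -8 + ((6 - 1*(-4)) - 5*(-4)) = -8 + ((6 + 4) + 20) = -8 + (10 + 20) = -8 + 30 = 22)
T(o, f) = -1/113 (T(o, f) = 1/(-113) = -1/113)
3961 + T(b(-6), 45) = 3961 - 1/113 = 447592/113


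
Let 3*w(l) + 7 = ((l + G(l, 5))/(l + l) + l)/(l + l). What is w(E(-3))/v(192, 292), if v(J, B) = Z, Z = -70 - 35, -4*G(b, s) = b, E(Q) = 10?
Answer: 1037/50400 ≈ 0.020575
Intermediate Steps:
G(b, s) = -b/4
Z = -105
v(J, B) = -105
w(l) = -7/3 + (3/8 + l)/(6*l) (w(l) = -7/3 + (((l - l/4)/(l + l) + l)/(l + l))/3 = -7/3 + (((3*l/4)/((2*l)) + l)/((2*l)))/3 = -7/3 + (((3*l/4)*(1/(2*l)) + l)*(1/(2*l)))/3 = -7/3 + ((3/8 + l)*(1/(2*l)))/3 = -7/3 + ((3/8 + l)/(2*l))/3 = -7/3 + (3/8 + l)/(6*l))
w(E(-3))/v(192, 292) = ((1/48)*(3 - 104*10)/10)/(-105) = ((1/48)*(1/10)*(3 - 1040))*(-1/105) = ((1/48)*(1/10)*(-1037))*(-1/105) = -1037/480*(-1/105) = 1037/50400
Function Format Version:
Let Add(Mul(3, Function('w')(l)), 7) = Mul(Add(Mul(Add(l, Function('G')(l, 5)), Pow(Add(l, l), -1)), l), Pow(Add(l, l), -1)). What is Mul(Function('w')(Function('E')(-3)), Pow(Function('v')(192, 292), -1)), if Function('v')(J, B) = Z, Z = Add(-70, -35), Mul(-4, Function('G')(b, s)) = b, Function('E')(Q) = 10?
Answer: Rational(1037, 50400) ≈ 0.020575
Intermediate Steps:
Function('G')(b, s) = Mul(Rational(-1, 4), b)
Z = -105
Function('v')(J, B) = -105
Function('w')(l) = Add(Rational(-7, 3), Mul(Rational(1, 6), Pow(l, -1), Add(Rational(3, 8), l))) (Function('w')(l) = Add(Rational(-7, 3), Mul(Rational(1, 3), Mul(Add(Mul(Add(l, Mul(Rational(-1, 4), l)), Pow(Add(l, l), -1)), l), Pow(Add(l, l), -1)))) = Add(Rational(-7, 3), Mul(Rational(1, 3), Mul(Add(Mul(Mul(Rational(3, 4), l), Pow(Mul(2, l), -1)), l), Pow(Mul(2, l), -1)))) = Add(Rational(-7, 3), Mul(Rational(1, 3), Mul(Add(Mul(Mul(Rational(3, 4), l), Mul(Rational(1, 2), Pow(l, -1))), l), Mul(Rational(1, 2), Pow(l, -1))))) = Add(Rational(-7, 3), Mul(Rational(1, 3), Mul(Add(Rational(3, 8), l), Mul(Rational(1, 2), Pow(l, -1))))) = Add(Rational(-7, 3), Mul(Rational(1, 3), Mul(Rational(1, 2), Pow(l, -1), Add(Rational(3, 8), l)))) = Add(Rational(-7, 3), Mul(Rational(1, 6), Pow(l, -1), Add(Rational(3, 8), l))))
Mul(Function('w')(Function('E')(-3)), Pow(Function('v')(192, 292), -1)) = Mul(Mul(Rational(1, 48), Pow(10, -1), Add(3, Mul(-104, 10))), Pow(-105, -1)) = Mul(Mul(Rational(1, 48), Rational(1, 10), Add(3, -1040)), Rational(-1, 105)) = Mul(Mul(Rational(1, 48), Rational(1, 10), -1037), Rational(-1, 105)) = Mul(Rational(-1037, 480), Rational(-1, 105)) = Rational(1037, 50400)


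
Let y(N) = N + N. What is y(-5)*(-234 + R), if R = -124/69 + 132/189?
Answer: 3406580/1449 ≈ 2351.0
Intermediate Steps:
R = -1592/1449 (R = -124*1/69 + 132*(1/189) = -124/69 + 44/63 = -1592/1449 ≈ -1.0987)
y(N) = 2*N
y(-5)*(-234 + R) = (2*(-5))*(-234 - 1592/1449) = -10*(-340658/1449) = 3406580/1449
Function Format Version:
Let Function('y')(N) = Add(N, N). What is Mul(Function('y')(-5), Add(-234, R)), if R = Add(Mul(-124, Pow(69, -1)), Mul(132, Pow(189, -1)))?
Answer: Rational(3406580, 1449) ≈ 2351.0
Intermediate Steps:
R = Rational(-1592, 1449) (R = Add(Mul(-124, Rational(1, 69)), Mul(132, Rational(1, 189))) = Add(Rational(-124, 69), Rational(44, 63)) = Rational(-1592, 1449) ≈ -1.0987)
Function('y')(N) = Mul(2, N)
Mul(Function('y')(-5), Add(-234, R)) = Mul(Mul(2, -5), Add(-234, Rational(-1592, 1449))) = Mul(-10, Rational(-340658, 1449)) = Rational(3406580, 1449)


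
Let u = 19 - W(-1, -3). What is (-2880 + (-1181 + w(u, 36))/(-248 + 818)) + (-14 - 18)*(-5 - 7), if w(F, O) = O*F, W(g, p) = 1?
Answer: -1423253/570 ≈ -2496.9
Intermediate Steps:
u = 18 (u = 19 - 1*1 = 19 - 1 = 18)
w(F, O) = F*O
(-2880 + (-1181 + w(u, 36))/(-248 + 818)) + (-14 - 18)*(-5 - 7) = (-2880 + (-1181 + 18*36)/(-248 + 818)) + (-14 - 18)*(-5 - 7) = (-2880 + (-1181 + 648)/570) - 32*(-12) = (-2880 - 533*1/570) + 384 = (-2880 - 533/570) + 384 = -1642133/570 + 384 = -1423253/570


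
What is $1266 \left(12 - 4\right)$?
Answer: $10128$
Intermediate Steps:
$1266 \left(12 - 4\right) = 1266 \cdot 8 = 10128$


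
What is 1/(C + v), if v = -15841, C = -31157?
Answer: -1/46998 ≈ -2.1277e-5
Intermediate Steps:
1/(C + v) = 1/(-31157 - 15841) = 1/(-46998) = -1/46998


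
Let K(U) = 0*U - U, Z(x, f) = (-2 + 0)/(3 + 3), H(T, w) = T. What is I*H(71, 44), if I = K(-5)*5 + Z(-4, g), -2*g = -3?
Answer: 5254/3 ≈ 1751.3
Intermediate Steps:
g = 3/2 (g = -1/2*(-3) = 3/2 ≈ 1.5000)
Z(x, f) = -1/3 (Z(x, f) = -2/6 = -2*1/6 = -1/3)
K(U) = -U (K(U) = 0 - U = -U)
I = 74/3 (I = -1*(-5)*5 - 1/3 = 5*5 - 1/3 = 25 - 1/3 = 74/3 ≈ 24.667)
I*H(71, 44) = (74/3)*71 = 5254/3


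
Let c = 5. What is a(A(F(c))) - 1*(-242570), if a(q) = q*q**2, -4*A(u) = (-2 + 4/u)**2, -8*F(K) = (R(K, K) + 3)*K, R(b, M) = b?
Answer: 3790038601/15625 ≈ 2.4256e+5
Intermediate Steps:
F(K) = -K*(3 + K)/8 (F(K) = -(K + 3)*K/8 = -(3 + K)*K/8 = -K*(3 + K)/8)
A(u) = -(-2 + 4/u)**2/4
a(q) = q**3
a(A(F(c))) - 1*(-242570) = (-(-2 - 1/8*5*(3 + 5))**2/(-1/8*5*(3 + 5))**2)**3 - 1*(-242570) = (-(-2 - 1/8*5*8)**2/(-1/8*5*8)**2)**3 + 242570 = (-1*(-2 - 5)**2/(-5)**2)**3 + 242570 = (-1*1/25*(-7)**2)**3 + 242570 = (-1*1/25*49)**3 + 242570 = (-49/25)**3 + 242570 = -117649/15625 + 242570 = 3790038601/15625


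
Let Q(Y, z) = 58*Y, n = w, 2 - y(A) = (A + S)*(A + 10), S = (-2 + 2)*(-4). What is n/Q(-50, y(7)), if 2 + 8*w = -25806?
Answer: 1613/1450 ≈ 1.1124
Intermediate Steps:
w = -3226 (w = -1/4 + (1/8)*(-25806) = -1/4 - 12903/4 = -3226)
S = 0 (S = 0*(-4) = 0)
y(A) = 2 - A*(10 + A) (y(A) = 2 - (A + 0)*(A + 10) = 2 - A*(10 + A))
n = -3226
n/Q(-50, y(7)) = -3226/(58*(-50)) = -3226/(-2900) = -3226*(-1/2900) = 1613/1450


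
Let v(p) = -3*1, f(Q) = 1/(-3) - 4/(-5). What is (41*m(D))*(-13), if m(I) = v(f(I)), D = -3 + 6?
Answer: 1599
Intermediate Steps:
f(Q) = 7/15 (f(Q) = 1*(-⅓) - 4*(-⅕) = -⅓ + ⅘ = 7/15)
v(p) = -3
D = 3
m(I) = -3
(41*m(D))*(-13) = (41*(-3))*(-13) = -123*(-13) = 1599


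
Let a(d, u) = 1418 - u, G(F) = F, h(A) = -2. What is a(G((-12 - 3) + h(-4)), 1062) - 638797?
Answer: -638441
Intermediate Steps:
a(G((-12 - 3) + h(-4)), 1062) - 638797 = (1418 - 1*1062) - 638797 = (1418 - 1062) - 638797 = 356 - 638797 = -638441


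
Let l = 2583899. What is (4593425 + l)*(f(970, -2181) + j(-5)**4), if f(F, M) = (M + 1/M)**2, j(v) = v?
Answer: 162421103056325500156/4756761 ≈ 3.4145e+13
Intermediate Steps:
(4593425 + l)*(f(970, -2181) + j(-5)**4) = (4593425 + 2583899)*((1 + (-2181)**2)**2/(-2181)**2 + (-5)**4) = 7177324*((1 + 4756761)**2/4756761 + 625) = 7177324*((1/4756761)*4756762**2 + 625) = 7177324*((1/4756761)*22626784724644 + 625) = 7177324*(22626784724644/4756761 + 625) = 7177324*(22629757700269/4756761) = 162421103056325500156/4756761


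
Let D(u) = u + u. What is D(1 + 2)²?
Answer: 36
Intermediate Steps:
D(u) = 2*u
D(1 + 2)² = (2*(1 + 2))² = (2*3)² = 6² = 36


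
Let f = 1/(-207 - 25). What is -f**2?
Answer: -1/53824 ≈ -1.8579e-5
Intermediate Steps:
f = -1/232 (f = 1/(-232) = -1/232 ≈ -0.0043103)
-f**2 = -(-1/232)**2 = -1*1/53824 = -1/53824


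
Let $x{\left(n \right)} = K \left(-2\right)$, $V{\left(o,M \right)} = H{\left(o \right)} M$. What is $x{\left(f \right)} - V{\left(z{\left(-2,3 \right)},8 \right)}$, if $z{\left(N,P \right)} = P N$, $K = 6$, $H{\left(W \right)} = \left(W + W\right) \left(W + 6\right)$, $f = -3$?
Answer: $-12$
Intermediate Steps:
$H{\left(W \right)} = 2 W \left(6 + W\right)$
$z{\left(N,P \right)} = N P$
$V{\left(o,M \right)} = 2 M o \left(6 + o\right)$ ($V{\left(o,M \right)} = 2 o \left(6 + o\right) M = 2 M o \left(6 + o\right)$)
$x{\left(n \right)} = -12$ ($x{\left(n \right)} = 6 \left(-2\right) = -12$)
$x{\left(f \right)} - V{\left(z{\left(-2,3 \right)},8 \right)} = -12 - 2 \cdot 8 \left(\left(-2\right) 3\right) \left(6 - 6\right) = -12 - 2 \cdot 8 \left(-6\right) \left(6 - 6\right) = -12 - 2 \cdot 8 \left(-6\right) 0 = -12 - 0 = -12 + 0 = -12$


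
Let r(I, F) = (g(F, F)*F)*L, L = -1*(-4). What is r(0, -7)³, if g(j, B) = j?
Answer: 7529536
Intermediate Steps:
L = 4
r(I, F) = 4*F² (r(I, F) = (F*F)*4 = F²*4 = 4*F²)
r(0, -7)³ = (4*(-7)²)³ = (4*49)³ = 196³ = 7529536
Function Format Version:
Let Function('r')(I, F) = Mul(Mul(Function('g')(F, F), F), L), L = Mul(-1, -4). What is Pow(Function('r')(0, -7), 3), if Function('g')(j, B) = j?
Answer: 7529536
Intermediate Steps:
L = 4
Function('r')(I, F) = Mul(4, Pow(F, 2)) (Function('r')(I, F) = Mul(Mul(F, F), 4) = Mul(Pow(F, 2), 4) = Mul(4, Pow(F, 2)))
Pow(Function('r')(0, -7), 3) = Pow(Mul(4, Pow(-7, 2)), 3) = Pow(Mul(4, 49), 3) = Pow(196, 3) = 7529536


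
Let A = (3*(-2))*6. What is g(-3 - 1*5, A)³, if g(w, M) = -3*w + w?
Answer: 4096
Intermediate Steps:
A = -36 (A = -6*6 = -36)
g(w, M) = -2*w
g(-3 - 1*5, A)³ = (-2*(-3 - 1*5))³ = (-2*(-3 - 5))³ = (-2*(-8))³ = 16³ = 4096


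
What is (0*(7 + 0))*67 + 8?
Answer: 8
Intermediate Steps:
(0*(7 + 0))*67 + 8 = (0*7)*67 + 8 = 0*67 + 8 = 0 + 8 = 8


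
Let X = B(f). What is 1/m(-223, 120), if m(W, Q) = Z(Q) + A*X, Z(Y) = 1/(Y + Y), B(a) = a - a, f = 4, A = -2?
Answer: 240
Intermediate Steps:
B(a) = 0
Z(Y) = 1/(2*Y)
X = 0
m(W, Q) = 1/(2*Q) (m(W, Q) = 1/(2*Q) - 2*0 = 1/(2*Q) + 0 = 1/(2*Q))
1/m(-223, 120) = 1/((½)/120) = 1/((½)*(1/120)) = 1/(1/240) = 240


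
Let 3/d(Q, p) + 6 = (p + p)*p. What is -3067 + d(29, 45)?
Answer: -4134315/1348 ≈ -3067.0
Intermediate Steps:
d(Q, p) = 3/(-6 + 2*p²) (d(Q, p) = 3/(-6 + (p + p)*p) = 3/(-6 + (2*p)*p) = 3/(-6 + 2*p²))
-3067 + d(29, 45) = -3067 + 3/(2*(-3 + 45²)) = -3067 + 3/(2*(-3 + 2025)) = -3067 + (3/2)/2022 = -3067 + (3/2)*(1/2022) = -3067 + 1/1348 = -4134315/1348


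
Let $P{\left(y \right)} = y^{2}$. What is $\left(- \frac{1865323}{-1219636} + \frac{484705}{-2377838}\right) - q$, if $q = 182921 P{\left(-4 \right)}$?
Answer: $- \frac{4243906971350386077}{1450048413484} \approx -2.9267 \cdot 10^{6}$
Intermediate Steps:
$q = 2926736$ ($q = 182921 \left(-4\right)^{2} = 182921 \cdot 16 = 2926736$)
$\left(- \frac{1865323}{-1219636} + \frac{484705}{-2377838}\right) - q = \left(- \frac{1865323}{-1219636} + \frac{484705}{-2377838}\right) - 2926736 = \left(\left(-1865323\right) \left(- \frac{1}{1219636}\right) + 484705 \left(- \frac{1}{2377838}\right)\right) - 2926736 = \left(\frac{1865323}{1219636} - \frac{484705}{2377838}\right) - 2926736 = \frac{1922136122147}{1450048413484} - 2926736 = - \frac{4243906971350386077}{1450048413484}$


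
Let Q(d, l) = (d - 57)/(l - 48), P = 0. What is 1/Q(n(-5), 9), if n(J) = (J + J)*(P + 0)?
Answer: 13/19 ≈ 0.68421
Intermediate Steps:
n(J) = 0 (n(J) = (J + J)*(0 + 0) = (2*J)*0 = 0)
Q(d, l) = (-57 + d)/(-48 + l)
1/Q(n(-5), 9) = 1/((-57 + 0)/(-48 + 9)) = 1/(-57/(-39)) = 1/(-1/39*(-57)) = 1/(19/13) = 13/19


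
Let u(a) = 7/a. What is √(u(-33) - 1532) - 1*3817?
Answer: -3817 + I*√1668579/33 ≈ -3817.0 + 39.143*I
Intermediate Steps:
√(u(-33) - 1532) - 1*3817 = √(7/(-33) - 1532) - 1*3817 = √(7*(-1/33) - 1532) - 3817 = √(-7/33 - 1532) - 3817 = √(-50563/33) - 3817 = I*√1668579/33 - 3817 = -3817 + I*√1668579/33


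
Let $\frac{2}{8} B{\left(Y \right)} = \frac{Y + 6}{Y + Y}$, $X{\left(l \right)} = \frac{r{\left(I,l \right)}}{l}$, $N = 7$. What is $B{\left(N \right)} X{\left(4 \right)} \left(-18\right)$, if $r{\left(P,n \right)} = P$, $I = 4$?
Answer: $- \frac{468}{7} \approx -66.857$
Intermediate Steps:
$X{\left(l \right)} = \frac{4}{l}$
$B{\left(Y \right)} = \frac{2 \left(6 + Y\right)}{Y}$ ($B{\left(Y \right)} = 4 \frac{Y + 6}{Y + Y} = 4 \frac{6 + Y}{2 Y} = \frac{2 \left(6 + Y\right)}{Y}$)
$B{\left(N \right)} X{\left(4 \right)} \left(-18\right) = \left(2 + \frac{12}{7}\right) \frac{4}{4} \left(-18\right) = \left(2 + 12 \cdot \frac{1}{7}\right) 4 \cdot \frac{1}{4} \left(-18\right) = \left(2 + \frac{12}{7}\right) 1 \left(-18\right) = \frac{26}{7} \cdot 1 \left(-18\right) = \frac{26}{7} \left(-18\right) = - \frac{468}{7}$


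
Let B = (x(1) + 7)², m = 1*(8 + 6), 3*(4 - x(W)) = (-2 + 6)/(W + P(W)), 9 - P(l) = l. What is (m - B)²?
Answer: 5721863449/531441 ≈ 10767.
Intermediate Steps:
P(l) = 9 - l
x(W) = 104/27 (x(W) = 4 - (-2 + 6)/(3*(W + (9 - W))) = 4 - 4/(3*9) = 4 - ⅓*4/9 = 4 - 4/27 = 104/27)
m = 14 (m = 1*14 = 14)
B = 85849/729 (B = (104/27 + 7)² = (293/27)² = 85849/729 ≈ 117.76)
(m - B)² = (14 - 1*85849/729)² = (14 - 85849/729)² = (-75643/729)² = 5721863449/531441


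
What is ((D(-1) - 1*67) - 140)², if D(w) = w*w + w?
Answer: 42849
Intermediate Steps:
D(w) = w + w² (D(w) = w² + w = w + w²)
((D(-1) - 1*67) - 140)² = ((-(1 - 1) - 1*67) - 140)² = ((-1*0 - 67) - 140)² = ((0 - 67) - 140)² = (-67 - 140)² = (-207)² = 42849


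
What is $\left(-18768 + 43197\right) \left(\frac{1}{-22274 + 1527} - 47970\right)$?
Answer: $- \frac{24312561394539}{20747} \approx -1.1719 \cdot 10^{9}$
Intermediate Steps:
$\left(-18768 + 43197\right) \left(\frac{1}{-22274 + 1527} - 47970\right) = 24429 \left(\frac{1}{-20747} - 47970\right) = 24429 \left(- \frac{1}{20747} - 47970\right) = 24429 \left(- \frac{995233591}{20747}\right) = - \frac{24312561394539}{20747}$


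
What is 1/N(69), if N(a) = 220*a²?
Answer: 1/1047420 ≈ 9.5473e-7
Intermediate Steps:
1/N(69) = 1/(220*69²) = 1/(220*4761) = 1/1047420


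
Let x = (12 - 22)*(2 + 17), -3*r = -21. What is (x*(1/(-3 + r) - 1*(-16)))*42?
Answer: -129675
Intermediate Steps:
r = 7 (r = -⅓*(-21) = 7)
x = -190 (x = -10*19 = -190)
(x*(1/(-3 + r) - 1*(-16)))*42 = -190*(1/(-3 + 7) - 1*(-16))*42 = -190*(1/4 + 16)*42 = -190*(¼ + 16)*42 = -190*65/4*42 = -6175/2*42 = -129675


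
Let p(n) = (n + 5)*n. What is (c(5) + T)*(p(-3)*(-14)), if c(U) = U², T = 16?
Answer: 3444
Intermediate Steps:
p(n) = n*(5 + n) (p(n) = (5 + n)*n = n*(5 + n))
(c(5) + T)*(p(-3)*(-14)) = (5² + 16)*(-3*(5 - 3)*(-14)) = (25 + 16)*(-3*2*(-14)) = 41*(-6*(-14)) = 41*84 = 3444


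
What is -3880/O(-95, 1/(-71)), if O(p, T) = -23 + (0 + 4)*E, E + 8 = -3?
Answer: 3880/67 ≈ 57.910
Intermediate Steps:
E = -11 (E = -8 - 3 = -11)
O(p, T) = -67 (O(p, T) = -23 + (0 + 4)*(-11) = -23 + 4*(-11) = -23 - 44 = -67)
-3880/O(-95, 1/(-71)) = -3880/(-67) = -3880*(-1/67) = 3880/67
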